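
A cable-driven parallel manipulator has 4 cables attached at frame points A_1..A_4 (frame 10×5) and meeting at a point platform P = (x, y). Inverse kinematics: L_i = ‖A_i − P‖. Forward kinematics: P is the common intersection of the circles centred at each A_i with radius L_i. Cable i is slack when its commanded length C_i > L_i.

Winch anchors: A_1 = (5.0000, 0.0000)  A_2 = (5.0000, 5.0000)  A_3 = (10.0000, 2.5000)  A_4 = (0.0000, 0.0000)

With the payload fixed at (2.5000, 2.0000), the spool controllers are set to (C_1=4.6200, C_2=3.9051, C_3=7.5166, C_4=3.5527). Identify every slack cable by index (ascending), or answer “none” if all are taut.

1, 4

cable 1: L_1 = ‖A_1−P‖ = 3.2016;  C_1 = 4.6200 → slack
cable 2: L_2 = ‖A_2−P‖ = 3.9051;  C_2 = 3.9051 → taut
cable 3: L_3 = ‖A_3−P‖ = 7.5166;  C_3 = 7.5166 → taut
cable 4: L_4 = ‖A_4−P‖ = 3.2016;  C_4 = 3.5527 → slack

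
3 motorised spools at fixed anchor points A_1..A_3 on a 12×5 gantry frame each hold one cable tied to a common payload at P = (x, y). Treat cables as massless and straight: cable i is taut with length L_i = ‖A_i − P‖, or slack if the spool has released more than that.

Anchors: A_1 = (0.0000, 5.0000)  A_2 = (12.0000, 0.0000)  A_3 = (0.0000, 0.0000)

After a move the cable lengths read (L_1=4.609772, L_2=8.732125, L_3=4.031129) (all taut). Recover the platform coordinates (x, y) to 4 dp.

circle eqns → linear via eq_j − eq_1; set q_j = A_j·A_j − L_j²
q_1 = 0.0000+25.0000−21.2500 = 3.7500
-24.0000·x + 10.0000·y = q_1−q_2 = -64.0000
0.0000·x + 10.0000·y = q_1−q_3 = 20.0000
solve first two rows → x=3.5000, y=2.0000

(3.5000, 2.0000)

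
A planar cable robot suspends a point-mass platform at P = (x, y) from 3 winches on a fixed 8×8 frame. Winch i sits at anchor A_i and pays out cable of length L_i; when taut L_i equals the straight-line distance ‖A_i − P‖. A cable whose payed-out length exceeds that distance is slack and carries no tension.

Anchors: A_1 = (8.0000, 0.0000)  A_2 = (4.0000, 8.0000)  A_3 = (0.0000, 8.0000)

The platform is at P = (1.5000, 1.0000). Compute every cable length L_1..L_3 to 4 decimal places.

L_1: Δ = A_1−P = (6.5000, -1.0000) → ‖Δ‖ = √43.2500 = 6.5765
L_2: Δ = A_2−P = (2.5000, 7.0000) → ‖Δ‖ = √55.2500 = 7.4330
L_3: Δ = A_3−P = (-1.5000, 7.0000) → ‖Δ‖ = √51.2500 = 7.1589

(6.5765, 7.4330, 7.1589)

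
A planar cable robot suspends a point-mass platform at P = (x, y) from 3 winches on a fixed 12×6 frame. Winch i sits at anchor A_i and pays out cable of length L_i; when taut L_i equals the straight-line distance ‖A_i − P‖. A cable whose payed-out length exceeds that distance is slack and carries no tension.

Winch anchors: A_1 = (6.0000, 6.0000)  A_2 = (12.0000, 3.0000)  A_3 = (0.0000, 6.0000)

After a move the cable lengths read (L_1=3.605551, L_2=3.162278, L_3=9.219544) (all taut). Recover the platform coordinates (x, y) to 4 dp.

(9.0000, 4.0000)

circle eqns → linear via eq_j − eq_1; set q_j = A_j·A_j − L_j²
q_1 = 36.0000+36.0000−13.0000 = 59.0000
-12.0000·x + 6.0000·y = q_1−q_2 = -84.0000
12.0000·x + 0.0000·y = q_1−q_3 = 108.0000
solve first two rows → x=9.0000, y=4.0000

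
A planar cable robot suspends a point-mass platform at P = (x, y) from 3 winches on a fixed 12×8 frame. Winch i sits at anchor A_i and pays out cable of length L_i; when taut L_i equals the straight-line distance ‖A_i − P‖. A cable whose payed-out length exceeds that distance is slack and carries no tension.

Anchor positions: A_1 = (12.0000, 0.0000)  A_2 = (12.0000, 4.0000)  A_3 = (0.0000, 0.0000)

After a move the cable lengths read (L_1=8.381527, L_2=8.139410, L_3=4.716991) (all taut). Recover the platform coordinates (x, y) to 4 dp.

each cable: (A_i−P)·(A_i−P) = L_i²; let k_i = ‖A_i‖²−L_i²
k_1 = 144.0000+0.0000−70.2500 = 73.7500
row 1: 0.0000x − 8.0000y = -20.0000  (k_2=93.7500)
row 2: 24.0000x + 0.0000y = 96.0000  (k_3=-22.2500)
Cramer on rows 1–2 → x = 4.0000, y = 2.5000

(4.0000, 2.5000)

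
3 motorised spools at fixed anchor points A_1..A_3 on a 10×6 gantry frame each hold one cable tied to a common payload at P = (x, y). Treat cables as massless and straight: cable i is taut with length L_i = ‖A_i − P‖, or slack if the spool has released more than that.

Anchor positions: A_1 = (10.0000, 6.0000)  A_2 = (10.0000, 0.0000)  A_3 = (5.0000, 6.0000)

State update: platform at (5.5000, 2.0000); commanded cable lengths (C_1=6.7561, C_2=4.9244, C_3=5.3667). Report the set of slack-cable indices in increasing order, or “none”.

1, 3

cable 1: √((4.5000)²+(4.0000)²)=6.0208, C_1=6.7561: slack
cable 2: √((4.5000)²+(-2.0000)²)=4.9244, C_2=4.9244: taut
cable 3: √((-0.5000)²+(4.0000)²)=4.0311, C_3=5.3667: slack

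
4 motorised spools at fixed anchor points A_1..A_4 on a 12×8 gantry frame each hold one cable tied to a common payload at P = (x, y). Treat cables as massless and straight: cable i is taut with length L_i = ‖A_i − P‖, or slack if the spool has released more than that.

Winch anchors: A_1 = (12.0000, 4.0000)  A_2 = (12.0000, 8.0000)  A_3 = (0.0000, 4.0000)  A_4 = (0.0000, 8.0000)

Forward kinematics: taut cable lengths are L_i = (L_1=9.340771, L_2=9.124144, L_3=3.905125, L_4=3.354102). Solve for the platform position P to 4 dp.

(3.0000, 6.5000)

circle eqns → linear via eq_j − eq_1; set q_j = A_j·A_j − L_j²
q_1 = 144.0000+16.0000−87.2500 = 72.7500
0.0000·x − 8.0000·y = q_1−q_2 = -52.0000
24.0000·x + 0.0000·y = q_1−q_3 = 72.0000
24.0000·x − 8.0000·y = q_1−q_4 = 20.0000
solve first two rows → x=3.0000, y=6.5000
check cable 4: ‖A_4−P‖² = 11.2500 ≈ L_4² = 11.2500 ✓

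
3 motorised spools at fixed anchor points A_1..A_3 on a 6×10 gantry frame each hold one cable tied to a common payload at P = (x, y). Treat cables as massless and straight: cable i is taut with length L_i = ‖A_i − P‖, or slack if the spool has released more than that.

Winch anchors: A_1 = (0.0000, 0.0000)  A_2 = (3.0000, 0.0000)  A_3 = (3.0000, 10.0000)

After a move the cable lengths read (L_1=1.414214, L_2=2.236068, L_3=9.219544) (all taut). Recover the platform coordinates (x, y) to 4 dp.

(1.0000, 1.0000)

each cable: (A_i−P)·(A_i−P) = L_i²; let q_i = ‖A_i‖²−L_i²
q_1 = 0.0000+0.0000−2.0000 = -2.0000
row 1: -6.0000x + 0.0000y = -6.0000  (q_2=4.0000)
row 2: -6.0000x − 20.0000y = -26.0000  (q_3=24.0000)
Cramer on rows 1–2 → x = 1.0000, y = 1.0000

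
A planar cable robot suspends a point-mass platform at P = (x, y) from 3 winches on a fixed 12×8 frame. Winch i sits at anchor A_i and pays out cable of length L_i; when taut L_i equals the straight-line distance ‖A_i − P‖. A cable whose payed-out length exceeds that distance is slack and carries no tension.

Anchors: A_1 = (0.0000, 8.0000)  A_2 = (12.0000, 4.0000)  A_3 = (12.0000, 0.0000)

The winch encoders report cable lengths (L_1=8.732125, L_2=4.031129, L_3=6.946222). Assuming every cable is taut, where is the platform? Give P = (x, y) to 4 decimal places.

(8.5000, 6.0000)

expand ‖A_i−P‖²=L_i² and subtract eq 1 (q_i ≔ ‖A_i‖²−L_i²)
q_1 = 0.0000+64.0000−76.2500 = -12.2500
eq1−eq2 → [-24.0000  8.0000]·P = -156.0000
eq1−eq3 → [-24.0000  16.0000]·P = -108.0000
2×2 solve → P = (8.5000, 6.0000)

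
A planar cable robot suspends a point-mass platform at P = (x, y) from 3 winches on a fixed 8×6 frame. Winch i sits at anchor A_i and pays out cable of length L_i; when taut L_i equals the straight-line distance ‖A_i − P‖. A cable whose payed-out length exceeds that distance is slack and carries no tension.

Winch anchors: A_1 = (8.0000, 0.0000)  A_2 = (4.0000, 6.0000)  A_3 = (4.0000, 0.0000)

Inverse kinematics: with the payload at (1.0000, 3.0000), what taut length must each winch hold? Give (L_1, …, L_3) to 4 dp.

cable 1: Δx=7.0000, Δy=-3.0000; L_1 = √(Δx²+Δy²) = 7.6158
cable 2: Δx=3.0000, Δy=3.0000; L_2 = √(Δx²+Δy²) = 4.2426
cable 3: Δx=3.0000, Δy=-3.0000; L_3 = √(Δx²+Δy²) = 4.2426

(7.6158, 4.2426, 4.2426)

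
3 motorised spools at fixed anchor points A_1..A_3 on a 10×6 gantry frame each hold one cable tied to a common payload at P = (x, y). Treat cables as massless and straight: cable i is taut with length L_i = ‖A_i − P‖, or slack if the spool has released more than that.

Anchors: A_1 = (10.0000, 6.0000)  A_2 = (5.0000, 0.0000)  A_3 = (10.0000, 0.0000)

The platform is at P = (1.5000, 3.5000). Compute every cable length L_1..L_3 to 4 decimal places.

L_1: Δ = A_1−P = (8.5000, 2.5000) → ‖Δ‖ = √78.5000 = 8.8600
L_2: Δ = A_2−P = (3.5000, -3.5000) → ‖Δ‖ = √24.5000 = 4.9497
L_3: Δ = A_3−P = (8.5000, -3.5000) → ‖Δ‖ = √84.5000 = 9.1924

(8.8600, 4.9497, 9.1924)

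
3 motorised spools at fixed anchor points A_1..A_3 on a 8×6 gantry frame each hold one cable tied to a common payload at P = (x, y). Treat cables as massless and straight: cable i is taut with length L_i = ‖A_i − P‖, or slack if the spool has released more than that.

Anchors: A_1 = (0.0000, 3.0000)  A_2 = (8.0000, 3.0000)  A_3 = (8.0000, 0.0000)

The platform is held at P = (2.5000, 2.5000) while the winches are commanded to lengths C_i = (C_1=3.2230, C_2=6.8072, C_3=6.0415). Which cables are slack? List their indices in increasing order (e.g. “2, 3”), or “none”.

cable 1: √((-2.5000)²+(0.5000)²)=2.5495, C_1=3.2230: slack
cable 2: √((5.5000)²+(0.5000)²)=5.5227, C_2=6.8072: slack
cable 3: √((5.5000)²+(-2.5000)²)=6.0415, C_3=6.0415: taut

1, 2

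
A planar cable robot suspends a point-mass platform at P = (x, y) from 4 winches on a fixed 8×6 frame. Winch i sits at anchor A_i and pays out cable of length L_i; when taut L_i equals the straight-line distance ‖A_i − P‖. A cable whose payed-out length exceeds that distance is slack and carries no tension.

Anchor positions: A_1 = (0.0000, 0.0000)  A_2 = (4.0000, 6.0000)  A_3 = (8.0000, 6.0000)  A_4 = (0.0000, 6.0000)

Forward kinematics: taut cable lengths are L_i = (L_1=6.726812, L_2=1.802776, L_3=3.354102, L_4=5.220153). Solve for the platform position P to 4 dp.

(5.0000, 4.5000)

expand ‖A_i−P‖²=L_i² and subtract eq 1 (c_i ≔ ‖A_i‖²−L_i²)
c_1 = 0.0000+0.0000−45.2500 = -45.2500
eq1−eq2 → [-8.0000  -12.0000]·P = -94.0000
eq1−eq3 → [-16.0000  -12.0000]·P = -134.0000
eq1−eq4 → [0.0000  -12.0000]·P = -54.0000
2×2 solve → P = (5.0000, 4.5000)
check cable 4: ‖A_4−P‖² = 27.2500 ≈ L_4² = 27.2500 ✓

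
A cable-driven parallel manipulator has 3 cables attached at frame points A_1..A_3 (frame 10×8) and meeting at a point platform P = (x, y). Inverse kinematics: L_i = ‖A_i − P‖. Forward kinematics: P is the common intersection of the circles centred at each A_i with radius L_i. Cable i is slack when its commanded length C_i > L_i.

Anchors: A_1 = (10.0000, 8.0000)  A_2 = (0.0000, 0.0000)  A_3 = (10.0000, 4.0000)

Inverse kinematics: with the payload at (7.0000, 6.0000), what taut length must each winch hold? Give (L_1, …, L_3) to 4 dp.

L_1: Δ = A_1−P = (3.0000, 2.0000) → ‖Δ‖ = √13.0000 = 3.6056
L_2: Δ = A_2−P = (-7.0000, -6.0000) → ‖Δ‖ = √85.0000 = 9.2195
L_3: Δ = A_3−P = (3.0000, -2.0000) → ‖Δ‖ = √13.0000 = 3.6056

(3.6056, 9.2195, 3.6056)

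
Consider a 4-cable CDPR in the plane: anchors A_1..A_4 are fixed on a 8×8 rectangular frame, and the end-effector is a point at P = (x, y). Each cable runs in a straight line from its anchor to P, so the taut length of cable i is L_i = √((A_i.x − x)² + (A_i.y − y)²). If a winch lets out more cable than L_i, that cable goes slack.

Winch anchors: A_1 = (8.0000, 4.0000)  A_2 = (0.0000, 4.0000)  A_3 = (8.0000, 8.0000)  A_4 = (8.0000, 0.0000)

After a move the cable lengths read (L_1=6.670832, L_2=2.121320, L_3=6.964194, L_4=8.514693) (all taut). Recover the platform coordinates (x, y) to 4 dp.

(1.5000, 5.5000)

circle eqns → linear via eq_j − eq_1; set k_j = A_j·A_j − L_j²
k_1 = 64.0000+16.0000−44.5000 = 35.5000
16.0000·x + 0.0000·y = k_1−k_2 = 24.0000
0.0000·x − 8.0000·y = k_1−k_3 = -44.0000
0.0000·x + 8.0000·y = k_1−k_4 = 44.0000
solve first two rows → x=1.5000, y=5.5000
check cable 4: ‖A_4−P‖² = 72.5000 ≈ L_4² = 72.5000 ✓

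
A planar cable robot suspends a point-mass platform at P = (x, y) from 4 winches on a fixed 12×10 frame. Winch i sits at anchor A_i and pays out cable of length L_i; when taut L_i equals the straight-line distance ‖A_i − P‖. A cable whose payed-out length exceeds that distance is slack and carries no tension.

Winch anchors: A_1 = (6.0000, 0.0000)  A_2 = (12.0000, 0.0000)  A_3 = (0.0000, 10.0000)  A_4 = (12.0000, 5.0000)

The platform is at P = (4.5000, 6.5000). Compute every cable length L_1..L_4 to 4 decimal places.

cable 1: Δx=1.5000, Δy=-6.5000; L_1 = √(Δx²+Δy²) = 6.6708
cable 2: Δx=7.5000, Δy=-6.5000; L_2 = √(Δx²+Δy²) = 9.9247
cable 3: Δx=-4.5000, Δy=3.5000; L_3 = √(Δx²+Δy²) = 5.7009
cable 4: Δx=7.5000, Δy=-1.5000; L_4 = √(Δx²+Δy²) = 7.6485

(6.6708, 9.9247, 5.7009, 7.6485)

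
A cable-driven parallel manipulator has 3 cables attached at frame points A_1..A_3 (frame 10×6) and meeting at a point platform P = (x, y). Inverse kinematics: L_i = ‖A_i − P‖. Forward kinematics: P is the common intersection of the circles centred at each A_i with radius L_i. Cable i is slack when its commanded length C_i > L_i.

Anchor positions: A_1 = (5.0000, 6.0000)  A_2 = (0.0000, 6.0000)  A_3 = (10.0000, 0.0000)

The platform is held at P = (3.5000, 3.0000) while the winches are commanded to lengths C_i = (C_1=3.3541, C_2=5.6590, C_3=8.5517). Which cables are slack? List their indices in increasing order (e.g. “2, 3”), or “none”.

cable 1: L_1 = ‖A_1−P‖ = 3.3541;  C_1 = 3.3541 → taut
cable 2: L_2 = ‖A_2−P‖ = 4.6098;  C_2 = 5.6590 → slack
cable 3: L_3 = ‖A_3−P‖ = 7.1589;  C_3 = 8.5517 → slack

2, 3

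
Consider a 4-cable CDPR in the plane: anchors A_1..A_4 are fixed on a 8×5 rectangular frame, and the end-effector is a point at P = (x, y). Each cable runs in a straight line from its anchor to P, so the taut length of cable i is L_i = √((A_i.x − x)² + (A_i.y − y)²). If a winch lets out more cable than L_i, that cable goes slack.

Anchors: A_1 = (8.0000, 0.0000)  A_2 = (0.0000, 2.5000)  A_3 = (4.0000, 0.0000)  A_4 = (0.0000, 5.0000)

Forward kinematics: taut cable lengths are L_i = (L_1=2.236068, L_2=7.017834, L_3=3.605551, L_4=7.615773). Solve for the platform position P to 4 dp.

(7.0000, 2.0000)

expand ‖A_i−P‖²=L_i² and subtract eq 1 (k_i ≔ ‖A_i‖²−L_i²)
k_1 = 64.0000+0.0000−5.0000 = 59.0000
eq1−eq2 → [16.0000  -5.0000]·P = 102.0000
eq1−eq3 → [8.0000  0.0000]·P = 56.0000
eq1−eq4 → [16.0000  -10.0000]·P = 92.0000
2×2 solve → P = (7.0000, 2.0000)
check cable 4: ‖A_4−P‖² = 58.0000 ≈ L_4² = 58.0000 ✓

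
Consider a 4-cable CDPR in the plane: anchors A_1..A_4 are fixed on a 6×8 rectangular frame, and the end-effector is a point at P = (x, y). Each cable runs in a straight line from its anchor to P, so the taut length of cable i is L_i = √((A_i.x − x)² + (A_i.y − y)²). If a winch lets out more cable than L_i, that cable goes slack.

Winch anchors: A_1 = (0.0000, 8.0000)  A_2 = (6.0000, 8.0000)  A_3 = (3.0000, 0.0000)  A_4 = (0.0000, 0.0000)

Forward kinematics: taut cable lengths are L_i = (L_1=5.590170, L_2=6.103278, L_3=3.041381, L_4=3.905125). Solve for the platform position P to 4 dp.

(2.5000, 3.0000)

expand ‖A_i−P‖²=L_i² and subtract eq 1 (q_i ≔ ‖A_i‖²−L_i²)
q_1 = 0.0000+64.0000−31.2500 = 32.7500
eq1−eq2 → [-12.0000  0.0000]·P = -30.0000
eq1−eq3 → [-6.0000  16.0000]·P = 33.0000
eq1−eq4 → [0.0000  16.0000]·P = 48.0000
2×2 solve → P = (2.5000, 3.0000)
check cable 4: ‖A_4−P‖² = 15.2500 ≈ L_4² = 15.2500 ✓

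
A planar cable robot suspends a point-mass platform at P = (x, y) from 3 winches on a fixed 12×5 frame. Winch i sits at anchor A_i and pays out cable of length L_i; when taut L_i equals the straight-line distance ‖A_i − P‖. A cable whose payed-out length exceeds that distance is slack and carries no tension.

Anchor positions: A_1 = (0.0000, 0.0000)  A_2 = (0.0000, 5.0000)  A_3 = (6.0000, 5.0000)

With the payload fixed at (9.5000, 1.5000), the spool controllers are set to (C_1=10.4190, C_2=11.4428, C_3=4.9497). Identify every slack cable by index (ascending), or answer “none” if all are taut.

1, 2

cable 1: √((-9.5000)²+(-1.5000)²)=9.6177, C_1=10.4190: slack
cable 2: √((-9.5000)²+(3.5000)²)=10.1242, C_2=11.4428: slack
cable 3: √((-3.5000)²+(3.5000)²)=4.9497, C_3=4.9497: taut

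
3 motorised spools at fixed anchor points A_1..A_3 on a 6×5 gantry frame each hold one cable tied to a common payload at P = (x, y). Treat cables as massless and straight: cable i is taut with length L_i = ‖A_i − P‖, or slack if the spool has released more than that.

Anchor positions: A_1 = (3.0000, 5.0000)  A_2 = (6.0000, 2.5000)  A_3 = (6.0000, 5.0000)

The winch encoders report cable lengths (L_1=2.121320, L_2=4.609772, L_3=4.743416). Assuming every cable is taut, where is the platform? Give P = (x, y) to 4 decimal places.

(1.5000, 3.5000)

each cable: (A_i−P)·(A_i−P) = L_i²; let c_i = ‖A_i‖²−L_i²
c_1 = 9.0000+25.0000−4.5000 = 29.5000
row 1: -6.0000x + 5.0000y = 8.5000  (c_2=21.0000)
row 2: -6.0000x + 0.0000y = -9.0000  (c_3=38.5000)
Cramer on rows 1–2 → x = 1.5000, y = 3.5000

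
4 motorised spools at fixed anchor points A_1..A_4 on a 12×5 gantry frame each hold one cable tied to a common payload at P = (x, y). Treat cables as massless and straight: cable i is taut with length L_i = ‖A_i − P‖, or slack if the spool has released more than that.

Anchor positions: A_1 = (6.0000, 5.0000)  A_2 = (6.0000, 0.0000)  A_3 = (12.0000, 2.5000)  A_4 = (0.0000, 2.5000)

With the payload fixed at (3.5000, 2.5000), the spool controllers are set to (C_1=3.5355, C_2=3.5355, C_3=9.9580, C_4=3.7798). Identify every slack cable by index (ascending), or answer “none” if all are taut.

3, 4

i=1: geometric 3.5355 vs commanded 3.5355 ⇒ taut
i=2: geometric 3.5355 vs commanded 3.5355 ⇒ taut
i=3: geometric 8.5000 vs commanded 9.9580 ⇒ slack
i=4: geometric 3.5000 vs commanded 3.7798 ⇒ slack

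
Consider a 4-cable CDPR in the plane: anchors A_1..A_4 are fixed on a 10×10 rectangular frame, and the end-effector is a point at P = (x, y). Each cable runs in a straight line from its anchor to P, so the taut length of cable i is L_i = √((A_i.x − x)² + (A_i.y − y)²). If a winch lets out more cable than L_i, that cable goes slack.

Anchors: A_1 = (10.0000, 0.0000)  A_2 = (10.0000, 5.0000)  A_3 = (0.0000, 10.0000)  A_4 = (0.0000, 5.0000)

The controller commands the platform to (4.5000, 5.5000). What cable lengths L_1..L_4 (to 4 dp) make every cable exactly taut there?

cable 1: Δx=5.5000, Δy=-5.5000; L_1 = √(Δx²+Δy²) = 7.7782
cable 2: Δx=5.5000, Δy=-0.5000; L_2 = √(Δx²+Δy²) = 5.5227
cable 3: Δx=-4.5000, Δy=4.5000; L_3 = √(Δx²+Δy²) = 6.3640
cable 4: Δx=-4.5000, Δy=-0.5000; L_4 = √(Δx²+Δy²) = 4.5277

(7.7782, 5.5227, 6.3640, 4.5277)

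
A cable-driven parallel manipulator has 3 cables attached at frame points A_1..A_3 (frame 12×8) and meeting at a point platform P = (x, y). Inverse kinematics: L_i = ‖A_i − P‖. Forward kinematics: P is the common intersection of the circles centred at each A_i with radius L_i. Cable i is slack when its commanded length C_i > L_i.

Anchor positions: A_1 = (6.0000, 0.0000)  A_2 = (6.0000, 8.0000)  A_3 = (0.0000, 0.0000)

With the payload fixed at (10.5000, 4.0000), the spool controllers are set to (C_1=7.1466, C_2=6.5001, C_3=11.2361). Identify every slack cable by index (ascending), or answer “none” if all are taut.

1, 2

cable 1: L_1 = ‖A_1−P‖ = 6.0208;  C_1 = 7.1466 → slack
cable 2: L_2 = ‖A_2−P‖ = 6.0208;  C_2 = 6.5001 → slack
cable 3: L_3 = ‖A_3−P‖ = 11.2361;  C_3 = 11.2361 → taut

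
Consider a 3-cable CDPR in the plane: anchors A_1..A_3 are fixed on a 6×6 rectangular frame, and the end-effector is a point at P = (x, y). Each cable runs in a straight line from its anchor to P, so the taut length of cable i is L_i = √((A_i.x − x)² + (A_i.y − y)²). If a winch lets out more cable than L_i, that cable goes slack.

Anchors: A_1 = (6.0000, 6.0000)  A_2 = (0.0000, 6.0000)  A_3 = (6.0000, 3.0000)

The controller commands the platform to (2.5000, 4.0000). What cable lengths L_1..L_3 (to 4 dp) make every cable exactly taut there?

L_1: Δ = A_1−P = (3.5000, 2.0000) → ‖Δ‖ = √16.2500 = 4.0311
L_2: Δ = A_2−P = (-2.5000, 2.0000) → ‖Δ‖ = √10.2500 = 3.2016
L_3: Δ = A_3−P = (3.5000, -1.0000) → ‖Δ‖ = √13.2500 = 3.6401

(4.0311, 3.2016, 3.6401)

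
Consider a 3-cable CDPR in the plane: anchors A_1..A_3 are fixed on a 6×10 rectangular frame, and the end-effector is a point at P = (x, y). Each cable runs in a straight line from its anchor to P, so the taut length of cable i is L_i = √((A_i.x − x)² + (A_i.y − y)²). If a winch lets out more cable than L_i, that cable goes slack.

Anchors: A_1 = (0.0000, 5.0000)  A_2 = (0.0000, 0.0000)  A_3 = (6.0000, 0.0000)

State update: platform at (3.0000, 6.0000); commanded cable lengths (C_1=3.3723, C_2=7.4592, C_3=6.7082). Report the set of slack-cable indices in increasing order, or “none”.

1, 2

cable 1: √((-3.0000)²+(-1.0000)²)=3.1623, C_1=3.3723: slack
cable 2: √((-3.0000)²+(-6.0000)²)=6.7082, C_2=7.4592: slack
cable 3: √((3.0000)²+(-6.0000)²)=6.7082, C_3=6.7082: taut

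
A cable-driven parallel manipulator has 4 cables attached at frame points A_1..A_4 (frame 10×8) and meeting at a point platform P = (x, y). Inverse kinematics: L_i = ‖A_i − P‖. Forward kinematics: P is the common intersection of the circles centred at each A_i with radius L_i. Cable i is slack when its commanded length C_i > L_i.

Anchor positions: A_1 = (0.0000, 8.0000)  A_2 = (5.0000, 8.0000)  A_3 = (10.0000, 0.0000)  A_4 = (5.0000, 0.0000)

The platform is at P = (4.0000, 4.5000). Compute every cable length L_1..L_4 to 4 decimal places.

(5.3151, 3.6401, 7.5000, 4.6098)

L_1: Δ = A_1−P = (-4.0000, 3.5000) → ‖Δ‖ = √28.2500 = 5.3151
L_2: Δ = A_2−P = (1.0000, 3.5000) → ‖Δ‖ = √13.2500 = 3.6401
L_3: Δ = A_3−P = (6.0000, -4.5000) → ‖Δ‖ = √56.2500 = 7.5000
L_4: Δ = A_4−P = (1.0000, -4.5000) → ‖Δ‖ = √21.2500 = 4.6098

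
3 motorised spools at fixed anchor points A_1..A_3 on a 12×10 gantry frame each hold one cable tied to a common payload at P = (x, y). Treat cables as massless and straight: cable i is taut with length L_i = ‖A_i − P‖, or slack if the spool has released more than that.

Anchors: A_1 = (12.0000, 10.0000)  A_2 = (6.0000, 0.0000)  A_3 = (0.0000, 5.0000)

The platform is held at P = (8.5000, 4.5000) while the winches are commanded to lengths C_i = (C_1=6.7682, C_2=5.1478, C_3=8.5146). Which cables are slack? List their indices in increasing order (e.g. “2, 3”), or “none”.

1

i=1: geometric 6.5192 vs commanded 6.7682 ⇒ slack
i=2: geometric 5.1478 vs commanded 5.1478 ⇒ taut
i=3: geometric 8.5147 vs commanded 8.5146 ⇒ taut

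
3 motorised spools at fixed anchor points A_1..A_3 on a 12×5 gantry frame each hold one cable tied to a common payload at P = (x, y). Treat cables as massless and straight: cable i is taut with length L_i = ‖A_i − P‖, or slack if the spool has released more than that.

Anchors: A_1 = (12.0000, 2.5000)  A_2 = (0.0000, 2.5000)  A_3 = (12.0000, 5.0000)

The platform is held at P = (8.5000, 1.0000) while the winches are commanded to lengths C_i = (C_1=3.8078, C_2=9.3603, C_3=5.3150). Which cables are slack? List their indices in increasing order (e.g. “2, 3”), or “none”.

cable 1: √((3.5000)²+(1.5000)²)=3.8079, C_1=3.8078: taut
cable 2: √((-8.5000)²+(1.5000)²)=8.6313, C_2=9.3603: slack
cable 3: √((3.5000)²+(4.0000)²)=5.3151, C_3=5.3150: taut

2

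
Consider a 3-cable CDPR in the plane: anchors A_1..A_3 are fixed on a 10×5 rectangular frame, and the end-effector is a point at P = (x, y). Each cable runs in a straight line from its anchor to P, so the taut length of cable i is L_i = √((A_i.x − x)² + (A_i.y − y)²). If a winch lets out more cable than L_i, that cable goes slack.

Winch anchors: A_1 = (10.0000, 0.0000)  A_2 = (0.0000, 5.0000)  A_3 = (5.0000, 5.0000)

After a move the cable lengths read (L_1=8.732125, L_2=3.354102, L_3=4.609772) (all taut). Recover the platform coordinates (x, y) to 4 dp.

(1.5000, 2.0000)

each cable: (A_i−P)·(A_i−P) = L_i²; let k_i = ‖A_i‖²−L_i²
k_1 = 100.0000+0.0000−76.2500 = 23.7500
row 1: 20.0000x − 10.0000y = 10.0000  (k_2=13.7500)
row 2: 10.0000x − 10.0000y = -5.0000  (k_3=28.7500)
Cramer on rows 1–2 → x = 1.5000, y = 2.0000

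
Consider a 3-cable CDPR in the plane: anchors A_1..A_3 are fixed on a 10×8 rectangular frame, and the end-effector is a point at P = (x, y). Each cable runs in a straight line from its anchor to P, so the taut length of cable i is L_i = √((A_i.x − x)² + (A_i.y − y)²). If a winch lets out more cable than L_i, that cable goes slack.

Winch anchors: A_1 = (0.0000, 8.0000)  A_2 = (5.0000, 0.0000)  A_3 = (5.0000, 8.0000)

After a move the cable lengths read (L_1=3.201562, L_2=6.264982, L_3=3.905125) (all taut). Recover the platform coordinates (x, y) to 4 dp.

(2.0000, 5.5000)

each cable: (A_i−P)·(A_i−P) = L_i²; let q_i = ‖A_i‖²−L_i²
q_1 = 0.0000+64.0000−10.2500 = 53.7500
row 1: -10.0000x + 16.0000y = 68.0000  (q_2=-14.2500)
row 2: -10.0000x + 0.0000y = -20.0000  (q_3=73.7500)
Cramer on rows 1–2 → x = 2.0000, y = 5.5000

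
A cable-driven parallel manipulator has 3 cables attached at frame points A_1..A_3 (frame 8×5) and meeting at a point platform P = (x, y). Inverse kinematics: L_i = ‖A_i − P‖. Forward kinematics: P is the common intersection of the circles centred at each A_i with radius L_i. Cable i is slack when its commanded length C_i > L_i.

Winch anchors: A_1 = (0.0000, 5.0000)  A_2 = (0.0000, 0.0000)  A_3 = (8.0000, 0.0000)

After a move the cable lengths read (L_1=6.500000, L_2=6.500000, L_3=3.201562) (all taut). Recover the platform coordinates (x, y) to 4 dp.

circle eqns → linear via eq_j − eq_1; set c_j = A_j·A_j − L_j²
c_1 = 0.0000+25.0000−42.2500 = -17.2500
0.0000·x + 10.0000·y = c_1−c_2 = 25.0000
-16.0000·x + 10.0000·y = c_1−c_3 = -71.0000
solve first two rows → x=6.0000, y=2.5000

(6.0000, 2.5000)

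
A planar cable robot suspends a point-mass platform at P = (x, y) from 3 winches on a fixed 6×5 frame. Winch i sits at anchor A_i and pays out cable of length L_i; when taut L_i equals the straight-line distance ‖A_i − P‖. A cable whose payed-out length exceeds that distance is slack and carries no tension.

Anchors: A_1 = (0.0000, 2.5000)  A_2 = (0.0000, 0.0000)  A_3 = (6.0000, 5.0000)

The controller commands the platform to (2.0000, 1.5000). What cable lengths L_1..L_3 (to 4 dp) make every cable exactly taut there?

(2.2361, 2.5000, 5.3151)

L_1: Δ = A_1−P = (-2.0000, 1.0000) → ‖Δ‖ = √5.0000 = 2.2361
L_2: Δ = A_2−P = (-2.0000, -1.5000) → ‖Δ‖ = √6.2500 = 2.5000
L_3: Δ = A_3−P = (4.0000, 3.5000) → ‖Δ‖ = √28.2500 = 5.3151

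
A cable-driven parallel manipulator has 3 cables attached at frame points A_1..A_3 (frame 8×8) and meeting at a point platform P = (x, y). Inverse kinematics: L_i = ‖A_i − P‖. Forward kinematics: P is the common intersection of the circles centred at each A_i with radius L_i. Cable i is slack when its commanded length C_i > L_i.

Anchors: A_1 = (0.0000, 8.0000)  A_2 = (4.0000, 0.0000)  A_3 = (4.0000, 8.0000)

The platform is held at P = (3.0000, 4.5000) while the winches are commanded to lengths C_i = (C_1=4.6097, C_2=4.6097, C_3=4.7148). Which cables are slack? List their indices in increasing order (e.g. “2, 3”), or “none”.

3

i=1: geometric 4.6098 vs commanded 4.6097 ⇒ taut
i=2: geometric 4.6098 vs commanded 4.6097 ⇒ taut
i=3: geometric 3.6401 vs commanded 4.7148 ⇒ slack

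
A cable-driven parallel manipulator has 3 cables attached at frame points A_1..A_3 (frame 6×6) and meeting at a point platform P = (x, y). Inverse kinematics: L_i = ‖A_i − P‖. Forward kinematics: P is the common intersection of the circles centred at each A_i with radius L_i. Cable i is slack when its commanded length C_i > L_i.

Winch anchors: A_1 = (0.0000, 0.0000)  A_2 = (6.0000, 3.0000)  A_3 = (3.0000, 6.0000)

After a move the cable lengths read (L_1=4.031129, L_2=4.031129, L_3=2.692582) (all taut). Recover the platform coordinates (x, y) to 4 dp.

expand ‖A_i−P‖²=L_i² and subtract eq 1 (c_i ≔ ‖A_i‖²−L_i²)
c_1 = 0.0000+0.0000−16.2500 = -16.2500
eq1−eq2 → [-12.0000  -6.0000]·P = -45.0000
eq1−eq3 → [-6.0000  -12.0000]·P = -54.0000
2×2 solve → P = (2.0000, 3.5000)

(2.0000, 3.5000)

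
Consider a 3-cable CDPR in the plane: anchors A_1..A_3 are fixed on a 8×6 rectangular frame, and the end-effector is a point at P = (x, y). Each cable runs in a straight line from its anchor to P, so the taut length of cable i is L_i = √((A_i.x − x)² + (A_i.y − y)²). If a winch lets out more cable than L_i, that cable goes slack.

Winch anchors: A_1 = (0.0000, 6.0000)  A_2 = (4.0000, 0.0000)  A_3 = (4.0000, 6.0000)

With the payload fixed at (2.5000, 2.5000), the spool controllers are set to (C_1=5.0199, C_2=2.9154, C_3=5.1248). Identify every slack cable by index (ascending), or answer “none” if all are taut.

1, 3

cable 1: √((-2.5000)²+(3.5000)²)=4.3012, C_1=5.0199: slack
cable 2: √((1.5000)²+(-2.5000)²)=2.9155, C_2=2.9154: taut
cable 3: √((1.5000)²+(3.5000)²)=3.8079, C_3=5.1248: slack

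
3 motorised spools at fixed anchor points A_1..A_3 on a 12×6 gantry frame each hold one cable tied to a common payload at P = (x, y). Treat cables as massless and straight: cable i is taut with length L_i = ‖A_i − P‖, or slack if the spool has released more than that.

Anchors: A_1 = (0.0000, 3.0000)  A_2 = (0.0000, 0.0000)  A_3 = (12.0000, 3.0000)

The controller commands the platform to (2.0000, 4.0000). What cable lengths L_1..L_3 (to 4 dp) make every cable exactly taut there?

(2.2361, 4.4721, 10.0499)

L_1: Δ = A_1−P = (-2.0000, -1.0000) → ‖Δ‖ = √5.0000 = 2.2361
L_2: Δ = A_2−P = (-2.0000, -4.0000) → ‖Δ‖ = √20.0000 = 4.4721
L_3: Δ = A_3−P = (10.0000, -1.0000) → ‖Δ‖ = √101.0000 = 10.0499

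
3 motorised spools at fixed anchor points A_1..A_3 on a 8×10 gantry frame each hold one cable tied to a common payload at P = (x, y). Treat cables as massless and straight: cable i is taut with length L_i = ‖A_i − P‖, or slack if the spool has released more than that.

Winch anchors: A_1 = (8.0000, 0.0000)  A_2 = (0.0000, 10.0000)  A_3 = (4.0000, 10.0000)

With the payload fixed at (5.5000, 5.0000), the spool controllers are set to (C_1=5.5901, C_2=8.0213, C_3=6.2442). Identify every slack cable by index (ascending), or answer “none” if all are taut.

2, 3

cable 1: L_1 = ‖A_1−P‖ = 5.5902;  C_1 = 5.5901 → taut
cable 2: L_2 = ‖A_2−P‖ = 7.4330;  C_2 = 8.0213 → slack
cable 3: L_3 = ‖A_3−P‖ = 5.2202;  C_3 = 6.2442 → slack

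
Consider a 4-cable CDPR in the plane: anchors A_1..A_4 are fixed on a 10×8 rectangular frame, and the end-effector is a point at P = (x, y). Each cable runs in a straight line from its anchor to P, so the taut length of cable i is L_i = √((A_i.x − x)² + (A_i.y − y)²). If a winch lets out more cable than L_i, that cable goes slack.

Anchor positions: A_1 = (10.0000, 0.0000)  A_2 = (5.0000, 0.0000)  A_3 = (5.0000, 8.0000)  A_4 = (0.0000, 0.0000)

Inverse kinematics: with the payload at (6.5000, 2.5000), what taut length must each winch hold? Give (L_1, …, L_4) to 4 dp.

(4.3012, 2.9155, 5.7009, 6.9642)

L_1 = √((10.0000−6.5000)² + (0.0000−2.5000)²) = 4.3012
L_2 = √((5.0000−6.5000)² + (0.0000−2.5000)²) = 2.9155
L_3 = √((5.0000−6.5000)² + (8.0000−2.5000)²) = 5.7009
L_4 = √((0.0000−6.5000)² + (0.0000−2.5000)²) = 6.9642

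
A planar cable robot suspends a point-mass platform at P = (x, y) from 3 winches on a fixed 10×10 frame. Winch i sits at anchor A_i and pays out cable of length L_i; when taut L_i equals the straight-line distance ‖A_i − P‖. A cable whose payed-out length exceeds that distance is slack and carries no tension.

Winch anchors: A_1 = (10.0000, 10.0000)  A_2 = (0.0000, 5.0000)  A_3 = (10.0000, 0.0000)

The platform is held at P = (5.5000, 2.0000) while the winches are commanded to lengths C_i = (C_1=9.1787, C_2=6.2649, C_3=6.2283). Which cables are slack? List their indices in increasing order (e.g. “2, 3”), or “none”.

3

i=1: geometric 9.1788 vs commanded 9.1787 ⇒ taut
i=2: geometric 6.2650 vs commanded 6.2649 ⇒ taut
i=3: geometric 4.9244 vs commanded 6.2283 ⇒ slack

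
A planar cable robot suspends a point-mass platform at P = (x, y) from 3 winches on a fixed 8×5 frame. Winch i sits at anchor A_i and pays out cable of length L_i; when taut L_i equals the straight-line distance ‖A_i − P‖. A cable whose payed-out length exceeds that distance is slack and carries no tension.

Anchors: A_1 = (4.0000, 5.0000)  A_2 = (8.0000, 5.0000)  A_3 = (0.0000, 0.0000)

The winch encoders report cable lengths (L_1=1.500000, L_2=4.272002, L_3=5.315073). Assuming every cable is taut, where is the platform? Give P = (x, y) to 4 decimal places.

(4.0000, 3.5000)

each cable: (A_i−P)·(A_i−P) = L_i²; let k_i = ‖A_i‖²−L_i²
k_1 = 16.0000+25.0000−2.2500 = 38.7500
row 1: -8.0000x + 0.0000y = -32.0000  (k_2=70.7500)
row 2: 8.0000x + 10.0000y = 67.0000  (k_3=-28.2500)
Cramer on rows 1–2 → x = 4.0000, y = 3.5000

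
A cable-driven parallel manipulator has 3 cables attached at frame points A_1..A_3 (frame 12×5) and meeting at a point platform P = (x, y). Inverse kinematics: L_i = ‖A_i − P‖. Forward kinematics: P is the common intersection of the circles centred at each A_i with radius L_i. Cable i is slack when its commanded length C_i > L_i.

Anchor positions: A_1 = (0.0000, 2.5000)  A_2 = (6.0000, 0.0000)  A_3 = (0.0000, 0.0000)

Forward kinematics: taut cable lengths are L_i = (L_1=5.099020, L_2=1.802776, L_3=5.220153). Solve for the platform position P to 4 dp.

expand ‖A_i−P‖²=L_i² and subtract eq 1 (c_i ≔ ‖A_i‖²−L_i²)
c_1 = 0.0000+6.2500−26.0000 = -19.7500
eq1−eq2 → [-12.0000  5.0000]·P = -52.5000
eq1−eq3 → [0.0000  5.0000]·P = 7.5000
2×2 solve → P = (5.0000, 1.5000)

(5.0000, 1.5000)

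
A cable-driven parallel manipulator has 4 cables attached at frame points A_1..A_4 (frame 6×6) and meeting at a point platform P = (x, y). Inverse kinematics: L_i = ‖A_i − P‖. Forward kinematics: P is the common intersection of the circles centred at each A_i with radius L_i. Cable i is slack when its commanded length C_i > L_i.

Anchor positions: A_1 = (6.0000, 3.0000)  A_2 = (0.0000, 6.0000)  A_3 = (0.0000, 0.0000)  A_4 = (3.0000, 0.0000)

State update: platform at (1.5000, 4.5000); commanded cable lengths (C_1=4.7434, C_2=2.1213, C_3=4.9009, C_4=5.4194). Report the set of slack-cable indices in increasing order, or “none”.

3, 4

cable 1: L_1 = ‖A_1−P‖ = 4.7434;  C_1 = 4.7434 → taut
cable 2: L_2 = ‖A_2−P‖ = 2.1213;  C_2 = 2.1213 → taut
cable 3: L_3 = ‖A_3−P‖ = 4.7434;  C_3 = 4.9009 → slack
cable 4: L_4 = ‖A_4−P‖ = 4.7434;  C_4 = 5.4194 → slack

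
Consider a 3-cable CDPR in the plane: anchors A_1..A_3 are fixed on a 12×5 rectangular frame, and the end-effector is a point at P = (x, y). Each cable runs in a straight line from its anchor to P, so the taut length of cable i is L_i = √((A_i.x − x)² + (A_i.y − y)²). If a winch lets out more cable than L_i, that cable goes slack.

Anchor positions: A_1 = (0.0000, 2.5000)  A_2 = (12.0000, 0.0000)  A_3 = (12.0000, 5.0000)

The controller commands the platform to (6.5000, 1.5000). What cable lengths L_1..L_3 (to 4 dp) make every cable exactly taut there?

L_1 = √((0.0000−6.5000)² + (2.5000−1.5000)²) = 6.5765
L_2 = √((12.0000−6.5000)² + (0.0000−1.5000)²) = 5.7009
L_3 = √((12.0000−6.5000)² + (5.0000−1.5000)²) = 6.5192

(6.5765, 5.7009, 6.5192)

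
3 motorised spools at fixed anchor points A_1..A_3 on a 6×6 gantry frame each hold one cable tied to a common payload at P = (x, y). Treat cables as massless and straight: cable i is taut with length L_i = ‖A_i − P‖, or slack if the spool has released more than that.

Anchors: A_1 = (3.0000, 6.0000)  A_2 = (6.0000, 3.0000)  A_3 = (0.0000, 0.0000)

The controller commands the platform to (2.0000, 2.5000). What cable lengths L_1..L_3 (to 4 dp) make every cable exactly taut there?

L_1: Δ = A_1−P = (1.0000, 3.5000) → ‖Δ‖ = √13.2500 = 3.6401
L_2: Δ = A_2−P = (4.0000, 0.5000) → ‖Δ‖ = √16.2500 = 4.0311
L_3: Δ = A_3−P = (-2.0000, -2.5000) → ‖Δ‖ = √10.2500 = 3.2016

(3.6401, 4.0311, 3.2016)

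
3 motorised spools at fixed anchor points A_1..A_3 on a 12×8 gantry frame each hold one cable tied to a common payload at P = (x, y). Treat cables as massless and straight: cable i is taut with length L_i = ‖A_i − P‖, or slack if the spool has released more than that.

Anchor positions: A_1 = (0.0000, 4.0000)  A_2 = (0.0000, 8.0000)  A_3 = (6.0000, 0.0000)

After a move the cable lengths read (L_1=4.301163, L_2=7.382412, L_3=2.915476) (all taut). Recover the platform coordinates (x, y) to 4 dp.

circle eqns → linear via eq_j − eq_1; set k_j = A_j·A_j − L_j²
k_1 = 0.0000+16.0000−18.5000 = -2.5000
0.0000·x − 8.0000·y = k_1−k_2 = -12.0000
-12.0000·x + 8.0000·y = k_1−k_3 = -30.0000
solve first two rows → x=3.5000, y=1.5000

(3.5000, 1.5000)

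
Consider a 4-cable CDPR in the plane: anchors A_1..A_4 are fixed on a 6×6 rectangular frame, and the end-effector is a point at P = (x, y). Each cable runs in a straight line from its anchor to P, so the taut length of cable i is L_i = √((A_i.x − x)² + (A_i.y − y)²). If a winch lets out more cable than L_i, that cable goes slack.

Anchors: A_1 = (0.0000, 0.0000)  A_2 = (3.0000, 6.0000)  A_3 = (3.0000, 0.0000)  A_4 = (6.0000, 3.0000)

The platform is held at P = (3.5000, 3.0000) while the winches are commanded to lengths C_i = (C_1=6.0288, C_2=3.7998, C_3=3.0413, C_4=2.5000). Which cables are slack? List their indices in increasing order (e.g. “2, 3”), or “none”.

cable 1: √((-3.5000)²+(-3.0000)²)=4.6098, C_1=6.0288: slack
cable 2: √((-0.5000)²+(3.0000)²)=3.0414, C_2=3.7998: slack
cable 3: √((-0.5000)²+(-3.0000)²)=3.0414, C_3=3.0413: taut
cable 4: √((2.5000)²+(0.0000)²)=2.5000, C_4=2.5000: taut

1, 2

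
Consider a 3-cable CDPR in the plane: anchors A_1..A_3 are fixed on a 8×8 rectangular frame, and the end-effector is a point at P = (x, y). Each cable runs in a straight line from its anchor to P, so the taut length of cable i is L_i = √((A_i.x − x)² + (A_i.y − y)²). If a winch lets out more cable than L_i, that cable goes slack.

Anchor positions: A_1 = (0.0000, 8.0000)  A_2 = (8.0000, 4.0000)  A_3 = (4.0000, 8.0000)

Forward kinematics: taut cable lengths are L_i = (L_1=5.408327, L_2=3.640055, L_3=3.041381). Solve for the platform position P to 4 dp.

circle eqns → linear via eq_j − eq_1; set q_j = A_j·A_j − L_j²
q_1 = 0.0000+64.0000−29.2500 = 34.7500
-16.0000·x + 8.0000·y = q_1−q_2 = -32.0000
-8.0000·x + 0.0000·y = q_1−q_3 = -36.0000
solve first two rows → x=4.5000, y=5.0000

(4.5000, 5.0000)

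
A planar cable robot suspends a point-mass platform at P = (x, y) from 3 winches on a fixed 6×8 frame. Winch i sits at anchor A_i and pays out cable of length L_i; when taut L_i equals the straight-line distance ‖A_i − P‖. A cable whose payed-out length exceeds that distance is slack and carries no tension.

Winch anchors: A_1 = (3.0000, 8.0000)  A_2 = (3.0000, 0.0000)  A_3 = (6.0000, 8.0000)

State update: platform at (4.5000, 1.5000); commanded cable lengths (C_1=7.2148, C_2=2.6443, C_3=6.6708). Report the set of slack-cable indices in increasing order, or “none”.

cable 1: √((-1.5000)²+(6.5000)²)=6.6708, C_1=7.2148: slack
cable 2: √((-1.5000)²+(-1.5000)²)=2.1213, C_2=2.6443: slack
cable 3: √((1.5000)²+(6.5000)²)=6.6708, C_3=6.6708: taut

1, 2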